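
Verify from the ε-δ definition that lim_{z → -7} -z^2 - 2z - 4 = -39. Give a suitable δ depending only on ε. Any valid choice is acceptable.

Let ε > 0 be given. We want δ > 0 such that 0 < |z + 7| < δ implies |(-z^2 - 2z - 4) + 39| < ε.
(-z^2 - 2z - 4) + 39 = -z^2 - 2z + 35 = (z + 7)(-z + 5).
So |(-z^2 - 2z - 4) + 39| = |z + 7|·|-z + 5|.
Require δ ≤ 2. Then |z + 7| < 2 gives |z| < 9, and by the triangle inequality |-z + 5| ≤ 9 + 5 = 14.
Hence |(-z^2 - 2z - 4) + 39| ≤ 14|z + 7| < ε provided |z + 7| < ε/14.
Choosing δ = min(2, ε/14) ensures both conditions, hence |(-z^2 - 2z - 4) + 39| < ε.

δ = min(2, ε/14)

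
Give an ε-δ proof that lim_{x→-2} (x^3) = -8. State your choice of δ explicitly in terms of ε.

δ = min(1, ε/19)

Suppose ε > 0. We seek δ > 0 with 0 < |x + 2| < δ ⇒ |x^3 + 8| < ε.
Factor: x^3 + 8 = (x + 2)(x^2 - 2x + 4), so |x^3 + 8| = |x + 2|·|x^2 - 2x + 4|.
Restrict δ ≤ 1. Then |x + 2| < 1 gives |x| < 3, so by the triangle inequality |x^2 - 2x + 4| ≤ 3^2 + 2·3 + 4 = 19.
Hence |x^3 + 8| ≤ 19|x + 2|, which is < ε once |x + 2| < ε/19.
Take δ = min(1, ε/19). If 0 < |x + 2| < δ then both bounds hold and |x^3 + 8| ≤ 19|x + 2| < 19·(ε/19) = ε.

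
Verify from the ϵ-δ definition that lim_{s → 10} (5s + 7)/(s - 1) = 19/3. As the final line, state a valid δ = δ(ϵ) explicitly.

Fix ϵ > 0. We want δ > 0 with 0 < |s − 10| < δ ⇒ |(5s + 7)/(s - 1) − (19/3)| < ϵ.
Combining over a common denominator, (5s + 7)/(s - 1) − (19/3) = [(5s + 7)·9 − 57·(s - 1)] / [9·(s - 1)] = -12(s − 10) / (9(s - 1)).
So |(5s + 7)/(s - 1) − (19/3)| = 12|s − 10| / (9·|s − 1|).
Require δ ≤ 9/2, so |s − 1| ≥ |9| − |s − 10| > 9 − 9/2 = 9/2.
Hence |(5s + 7)/(s - 1) − (19/3)| < 12|s − 10|/(9·(9/2)) = (8/27)|s − 10|, which is < ϵ once |s − 10| < (27/8)ϵ.
Take δ = min(9/2, (27/8)ϵ). Then 0 < |s − 10| < δ forces both bounds, so |(5s + 7)/(s - 1) − (19/3)| < ϵ.

δ = min(9/2, (27/8)ϵ)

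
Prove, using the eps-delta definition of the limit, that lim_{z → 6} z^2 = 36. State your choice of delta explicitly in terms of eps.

delta = min(1, eps/13)

Fix eps > 0. We seek delta > 0 with 0 < |z − 6| < delta ⇒ |z^2 − 36| < eps.
Factor: z^2 − 36 = (z − 6)(z + 6), so |z^2 − 36| = |z − 6|·|z + 6|.
Impose delta ≤ 1 so that |z| < 7; then |z + 6| ≤ 13.
Hence |z^2 − 36| ≤ 13|z − 6|, which is < eps once |z − 6| < eps/13.
Take delta = min(1, eps/13). If 0 < |z − 6| < delta then both bounds hold and |z^2 − 36| ≤ 13|z − 6| < 13·(eps/13) = eps.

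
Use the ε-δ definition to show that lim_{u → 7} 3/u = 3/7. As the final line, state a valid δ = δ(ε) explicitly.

Suppose ε > 0. We seek δ > 0 such that 0 < |u − 7| < δ implies |3/u − (3/7)| < ε.
|3/u − (3/7)| = 3·|7 − u|/(7·|u|) = 3|u − 7|/(7|u|).
Restrict δ ≤ 7/2. Then |u − 7| < 7/2 gives |u| > 7/2, so 7|u| > 49/2.
Then |3/u − (3/7)| < 3|u − 7|/(49/2), which is < ε when |u − 7| < (49/6)ε.
Take δ = min(7/2, (49/6)ε). Then 0 < |u − 7| < δ gives both |u − 7| < 7/2 and |u − 7| < (49/6)ε, so |3/u − (3/7)| < ε.

δ = min(7/2, (49/6)ε)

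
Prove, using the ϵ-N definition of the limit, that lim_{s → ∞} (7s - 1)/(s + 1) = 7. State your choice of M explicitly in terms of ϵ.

Fix ϵ > 0. We seek M > 0 such that s > M implies |(7s - 1)/(s + 1) − 7| < ϵ.
(7s - 1)/(s + 1) − 7 = ((7s - 1) − 7(s + 1)) / ((s + 1)) = -8/((s + 1)).
For s > 0 we have s + 1 > s, so |(7s - 1)/(s + 1) − 7| = 8/((s + 1)) < 8/(s) = 8/s.
Thus |(7s - 1)/(s + 1) − 7| < ϵ whenever s > 8/ϵ.
Take M = 8/ϵ. If s > M then |(7s - 1)/(s + 1) − 7| < 8/s < ϵ.

M = 8/ϵ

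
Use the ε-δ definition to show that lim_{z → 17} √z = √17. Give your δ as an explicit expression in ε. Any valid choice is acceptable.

δ = min(17, √17·ε)

Let ε > 0. We want δ > 0 such that 0 < |z − 17| < δ implies |√z − √17| < ε.
Multiplying by the conjugate, |√z − √17| = |z − 17|/(√z + √17).
Restrict δ ≤ 17 so that |z − 17| < 17 forces z > 0, and then √z + √17 > √17.
Hence |√z − √17| < |z − 17|/√17, which is < ε once |z − 17| < √17·ε.
Take δ = min(17, √17·ε). If 0 < |z − 17| < δ then z > 0 and |√z − √17| < |z − 17|/√17 < ε.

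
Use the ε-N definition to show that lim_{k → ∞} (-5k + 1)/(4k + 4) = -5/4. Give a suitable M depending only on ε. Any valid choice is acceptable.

M = (3/2)/ε

Let ε > 0 be given. For k ≥ 1, |(-5k + 1)/(4k + 4) + 5/4| = |24|/(4(4k + 4)) = 24/(4(4k + 4)).
Since 4k + 4 ≥ 4k for k ≥ 1, this is ≤ 24/(4·4k) = (3/2)/k.
So |(-5k + 1)/(4k + 4) + 5/4| < ε whenever k > (3/2)/ε.
Take M = (3/2)/ε. If k > M then |(-5k + 1)/(4k + 4) + 5/4| ≤ (3/2)/k < ε.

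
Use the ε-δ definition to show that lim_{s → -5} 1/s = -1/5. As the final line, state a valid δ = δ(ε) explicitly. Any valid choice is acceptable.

δ = min(5/2, (25/2)ε)

Let ε > 0 be given. We seek δ > 0 such that 0 < |s + 5| < δ implies |1/s + 1/5| < ε.
|1/s + 1/5| = |-5 − s|/(5·|s|) = |s + 5|/(5|s|).
Require δ ≤ 5/2 so that |s| > 5 − 5/2 = 5/2, hence 5|s| > 25/2.
Then |1/s + 1/5| < |s + 5|/(25/2), which is < ε when |s + 5| < (25/2)ε.
Take δ = min(5/2, (25/2)ε). Then 0 < |s + 5| < δ gives both |s + 5| < 5/2 and |s + 5| < (25/2)ε, so |1/s + 1/5| < ε.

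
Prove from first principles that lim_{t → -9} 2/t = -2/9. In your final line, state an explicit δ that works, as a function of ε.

δ = min(9/2, (81/4)ε)

Let ε > 0 be given. We seek δ > 0 such that 0 < |t + 9| < δ implies |2/t + 2/9| < ε.
|2/t + 2/9| = 2·|-9 − t|/(9·|t|) = 2|t + 9|/(9|t|).
Restrict δ ≤ 9/2. Then |t + 9| < 9/2 gives |t| > 9/2, so 9|t| > 81/2.
Then |2/t + 2/9| < 2|t + 9|/(81/2), which is < ε when |t + 9| < (81/4)ε.
Take δ = min(9/2, (81/4)ε). Then 0 < |t + 9| < δ gives both |t + 9| < 9/2 and |t + 9| < (81/4)ε, so |2/t + 2/9| < ε.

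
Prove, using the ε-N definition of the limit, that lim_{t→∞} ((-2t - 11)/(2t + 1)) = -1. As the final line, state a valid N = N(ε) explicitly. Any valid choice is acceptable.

Let ε > 0 be given. We seek N > 0 such that t > N implies |(-2t - 11)/(2t + 1) + 1| < ε.
(-2t - 11)/(2t + 1) + 1 = (2(-2t - 11) − (-2)(2t + 1)) / (2(2t + 1)) = -20/(2(2t + 1)).
For t > 0 we have 2t + 1 > 2t, so |(-2t - 11)/(2t + 1) + 1| = 20/(2(2t + 1)) < 20/(2·2t) = 5/t.
Thus |(-2t - 11)/(2t + 1) + 1| < ε whenever t > 5/ε.
Take N = 5/ε. If t > N then |(-2t - 11)/(2t + 1) + 1| < 5/t < ε.

N = 5/ε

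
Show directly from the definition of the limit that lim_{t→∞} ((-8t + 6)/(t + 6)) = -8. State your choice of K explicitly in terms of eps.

K = 54/eps

Fix eps > 0. We seek K > 0 such that t > K implies |(-8t + 6)/(t + 6) + 8| < eps.
(-8t + 6)/(t + 6) + 8 = ((-8t + 6) − (-8)(t + 6)) / ((t + 6)) = 54/((t + 6)).
For t > 0 we have t + 6 > t, so |(-8t + 6)/(t + 6) + 8| = 54/((t + 6)) < 54/(t) = 54/t.
Thus |(-8t + 6)/(t + 6) + 8| < eps whenever t > 54/eps.
Take K = 54/eps. If t > K then |(-8t + 6)/(t + 6) + 8| < 54/t < eps.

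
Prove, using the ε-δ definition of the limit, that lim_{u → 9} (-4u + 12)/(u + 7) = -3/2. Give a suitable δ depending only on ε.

δ = min(8, (16/5)ε)

Suppose ε > 0. We want δ > 0 with 0 < |u − 9| < δ ⇒ |(-4u + 12)/(u + 7) + 3/2| < ε.
Combining over a common denominator, (-4u + 12)/(u + 7) + 3/2 = [(-4u + 12)·16 − (-24)·(u + 7)] / [16·(u + 7)] = -40(u − 9) / (16(u + 7)).
So |(-4u + 12)/(u + 7) + 3/2| = 40|u − 9| / (16·|u + 7|).
Require δ ≤ 8, so |u + 7| ≥ |16| − |u − 9| > 16 − 8 = 8.
Hence |(-4u + 12)/(u + 7) + 3/2| < 40|u − 9|/(16·8) = (5/16)|u − 9|, which is < ε once |u − 9| < (16/5)ε.
Take δ = min(8, (16/5)ε). Then 0 < |u − 9| < δ forces both bounds, so |(-4u + 12)/(u + 7) + 3/2| < ε.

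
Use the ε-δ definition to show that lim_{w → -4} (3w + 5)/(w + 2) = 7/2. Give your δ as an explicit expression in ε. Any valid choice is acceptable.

δ = min(1, 2ε)

Fix ε > 0. We want δ > 0 with 0 < |w + 4| < δ ⇒ |(3w + 5)/(w + 2) − (7/2)| < ε.
Combining over a common denominator, (3w + 5)/(w + 2) − (7/2) = [(3w + 5)·(-2) − (-7)·(w + 2)] / [(-2)·(w + 2)] = 1(w + 4) / ((-2)(w + 2)).
So |(3w + 5)/(w + 2) − (7/2)| = |w + 4| / (2·|w + 2|).
Restrict δ ≤ 1. Then |w + 4| < 1 gives |w + 2| = |(w + 4) + (-2)| ≥ 2 − 1 = 1.
Hence |(3w + 5)/(w + 2) − (7/2)| < |w + 4|/(2·1) = (1/2)|w + 4|, which is < ε once |w + 4| < 2ε.
Take δ = min(1, 2ε). Then 0 < |w + 4| < δ forces both bounds, so |(3w + 5)/(w + 2) − (7/2)| < ε.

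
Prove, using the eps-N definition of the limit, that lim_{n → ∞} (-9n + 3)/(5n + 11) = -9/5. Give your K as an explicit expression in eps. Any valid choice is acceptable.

K = (114/25)/eps

Let eps > 0 be given. For n ≥ 1, |(-9n + 3)/(5n + 11) + 9/5| = |114|/(5(5n + 11)) = 114/(5(5n + 11)).
Since 5n + 11 ≥ 5n for n ≥ 1, this is ≤ 114/(5·5n) = (114/25)/n.
So |(-9n + 3)/(5n + 11) + 9/5| < eps whenever n > (114/25)/eps.
Take K = (114/25)/eps. If n > K then |(-9n + 3)/(5n + 11) + 9/5| ≤ (114/25)/n < eps.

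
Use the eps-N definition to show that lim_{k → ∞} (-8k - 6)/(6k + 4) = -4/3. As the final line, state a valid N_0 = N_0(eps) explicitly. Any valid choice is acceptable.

N_0 = (1/9)/eps

Let eps > 0 be given. For k ≥ 1, |(-8k - 6)/(6k + 4) + 4/3| = |-4|/(6(6k + 4)) = 4/(6(6k + 4)).
Since 6k + 4 ≥ 6k for k ≥ 1, this is ≤ 4/(6·6k) = (1/9)/k.
So |(-8k - 6)/(6k + 4) + 4/3| < eps whenever k > (1/9)/eps.
Take N_0 = (1/9)/eps. If k > N_0 then |(-8k - 6)/(6k + 4) + 4/3| ≤ (1/9)/k < eps.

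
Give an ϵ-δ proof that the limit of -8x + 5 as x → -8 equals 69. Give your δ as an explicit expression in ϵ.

Let ϵ > 0 be given. We need δ > 0 so that 0 < |x + 8| < δ implies |(-8x + 5) − 69| < ϵ.
Since (-8x + 5) − 69 = -8(x + 8), we have |(-8x + 5) − 69| = 8|x + 8|.
So 8|x + 8| < ϵ exactly when |x + 8| < ϵ/8.
Choosing δ = ϵ/8 gives |(-8x + 5) − 69| = 8|x + 8| < ϵ whenever |x + 8| < δ.

δ = ϵ/8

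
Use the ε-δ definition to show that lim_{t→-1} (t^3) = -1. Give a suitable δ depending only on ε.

δ = min(2, ε/13)

Fix ε > 0. We seek δ > 0 with 0 < |t + 1| < δ ⇒ |t^3 + 1| < ε.
Factor: t^3 + 1 = (t + 1)(t^2 - t + 1), so |t^3 + 1| = |t + 1|·|t^2 - t + 1|.
Restrict δ ≤ 2. Then |t + 1| < 2 gives |t| < 3, so by the triangle inequality |t^2 - t + 1| ≤ 3^2 + 3 + 1 = 13.
Hence |t^3 + 1| ≤ 13|t + 1|, which is < ε once |t + 1| < ε/13.
Take δ = min(2, ε/13). If 0 < |t + 1| < δ then both bounds hold and |t^3 + 1| ≤ 13|t + 1| < 13·(ε/13) = ε.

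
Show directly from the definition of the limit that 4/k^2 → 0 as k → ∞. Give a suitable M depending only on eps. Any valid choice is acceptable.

M = (4/eps)^{1/2}

Suppose eps > 0. For k ≥ 1, |4/k^2 − 0| = 4/k^2.
4/k^2 < eps ⇔ k^2 > 4/eps ⇔ k > (4/eps)^{1/2}.
Take M = (4/eps)^{1/2}. Then k > M implies 4/k^2 < eps.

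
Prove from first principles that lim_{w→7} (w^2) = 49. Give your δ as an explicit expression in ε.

δ = min(1, ε/15)

Fix ε > 0. We seek δ > 0 with 0 < |w − 7| < δ ⇒ |w^2 − 49| < ε.
Factor: w^2 − 49 = (w − 7)(w + 7), so |w^2 − 49| = |w − 7|·|w + 7|.
Impose δ ≤ 1 so that |w| < 8; then |w + 7| ≤ 15.
Hence |w^2 − 49| ≤ 15|w − 7|, which is < ε once |w − 7| < ε/15.
Take δ = min(1, ε/15). If 0 < |w − 7| < δ then both bounds hold and |w^2 − 49| ≤ 15|w − 7| < 15·(ε/15) = ε.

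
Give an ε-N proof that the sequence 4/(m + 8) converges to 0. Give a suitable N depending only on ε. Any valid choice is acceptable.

Suppose ε > 0. For m ≥ 1, |4/(m + 8) − 0| = 4/(m + 8) ≤ 4/m.
We need 4/m < ε, i.e. m > 4/ε.
Take N = 4/ε. If m > N then |4/(m + 8)| ≤ 4/m < ε.

N = 4/ε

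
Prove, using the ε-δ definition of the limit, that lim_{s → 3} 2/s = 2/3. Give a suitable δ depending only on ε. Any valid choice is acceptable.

δ = min(3/2, (9/4)ε)

Suppose ε > 0. We seek δ > 0 such that 0 < |s − 3| < δ implies |2/s − (2/3)| < ε.
|2/s − (2/3)| = 2·|3 − s|/(3·|s|) = 2|s − 3|/(3|s|).
Restrict δ ≤ 3/2. Then |s − 3| < 3/2 gives |s| > 3/2, so 3|s| > 9/2.
Then |2/s − (2/3)| < 2|s − 3|/(9/2), which is < ε when |s − 3| < (9/4)ε.
Take δ = min(3/2, (9/4)ε). Then 0 < |s − 3| < δ gives both |s − 3| < 3/2 and |s − 3| < (9/4)ε, so |2/s − (2/3)| < ε.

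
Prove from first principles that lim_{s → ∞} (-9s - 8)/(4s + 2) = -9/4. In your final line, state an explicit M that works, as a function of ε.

Fix ε > 0. We seek M > 0 such that s > M implies |(-9s - 8)/(4s + 2) + 9/4| < ε.
(-9s - 8)/(4s + 2) + 9/4 = (4(-9s - 8) − (-9)(4s + 2)) / (4(4s + 2)) = -14/(4(4s + 2)).
For s > 0 we have 4s + 2 > 4s, so |(-9s - 8)/(4s + 2) + 9/4| = 14/(4(4s + 2)) < 14/(4·4s) = (7/8)/s.
Thus |(-9s - 8)/(4s + 2) + 9/4| < ε whenever s > (7/8)/ε.
Take M = (7/8)/ε. If s > M then |(-9s - 8)/(4s + 2) + 9/4| < (7/8)/s < ε.

M = (7/8)/ε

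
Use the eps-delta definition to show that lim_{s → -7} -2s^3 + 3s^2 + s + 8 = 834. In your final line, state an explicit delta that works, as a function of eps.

Fix eps > 0. We want delta > 0 such that 0 < |s + 7| < delta implies |(-2s^3 + 3s^2 + s + 8) − 834| < eps.
(-2s^3 + 3s^2 + s + 8) − 834 = -2s^3 + 3s^2 + s - 826 = (s + 7)(-2s^2 + 17s - 118).
So |(-2s^3 + 3s^2 + s + 8) − 834| = |s + 7|·|-2s^2 + 17s - 118|.
Require delta ≤ 2. Then |s + 7| < 2 gives |s| < 9, and by the triangle inequality |-2s^2 + 17s - 118| ≤ 2·9^2 + 17·9 + 118 = 433.
Hence |(-2s^3 + 3s^2 + s + 8) − 834| ≤ 433|s + 7| < eps provided |s + 7| < eps/433.
Take delta = min(2, eps/433). Then 0 < |s + 7| < delta gives both |s + 7| < 2 and |s + 7| < eps/433, so |(-2s^3 + 3s^2 + s + 8) − 834| < eps.

delta = min(2, eps/433)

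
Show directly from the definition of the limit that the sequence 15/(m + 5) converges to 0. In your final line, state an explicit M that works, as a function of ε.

M = 15/ε

Fix ε > 0. For m ≥ 1, |15/(m + 5) − 0| = 15/(m + 5) ≤ 15/m.
We need 15/m < ε, i.e. m > 15/ε.
Take M = 15/ε. If m > M then |15/(m + 5)| ≤ 15/m < ε.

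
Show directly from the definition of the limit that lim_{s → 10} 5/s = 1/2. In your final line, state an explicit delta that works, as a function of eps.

delta = min(5, 10eps)

Let eps > 0 be given. We seek delta > 0 such that 0 < |s − 10| < delta implies |5/s − (1/2)| < eps.
|5/s − (1/2)| = 5·|10 − s|/(10·|s|) = 5|s − 10|/(10|s|).
Restrict delta ≤ 5. Then |s − 10| < 5 gives |s| > 5, so 10|s| > 50.
Then |5/s − (1/2)| < 5|s − 10|/50, which is < eps when |s − 10| < 10eps.
Take delta = min(5, 10eps). Then 0 < |s − 10| < delta gives both |s − 10| < 5 and |s − 10| < 10eps, so |5/s − (1/2)| < eps.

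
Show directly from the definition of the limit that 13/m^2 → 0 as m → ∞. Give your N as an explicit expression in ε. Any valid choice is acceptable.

Let ε > 0. For m ≥ 1, |13/m^2 − 0| = 13/m^2.
13/m^2 < ε ⇔ m^2 > 13/ε ⇔ m > (13/ε)^{1/2}.
Take N = (13/ε)^{1/2}. Then m > N implies 13/m^2 < ε.

N = (13/ε)^{1/2}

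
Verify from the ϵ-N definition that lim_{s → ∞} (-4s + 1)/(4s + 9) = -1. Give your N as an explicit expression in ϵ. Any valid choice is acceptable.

N = (5/2)/ϵ

Fix ϵ > 0. We seek N > 0 such that s > N implies |(-4s + 1)/(4s + 9) + 1| < ϵ.
(-4s + 1)/(4s + 9) + 1 = (4(-4s + 1) − (-4)(4s + 9)) / (4(4s + 9)) = 40/(4(4s + 9)).
For s > 0 we have 4s + 9 > 4s, so |(-4s + 1)/(4s + 9) + 1| = 40/(4(4s + 9)) < 40/(4·4s) = (5/2)/s.
Thus |(-4s + 1)/(4s + 9) + 1| < ϵ whenever s > (5/2)/ϵ.
Take N = (5/2)/ϵ. If s > N then |(-4s + 1)/(4s + 9) + 1| < (5/2)/s < ϵ.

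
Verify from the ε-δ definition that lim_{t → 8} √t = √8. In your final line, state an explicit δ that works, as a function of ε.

δ = min(8, √8·ε)

Let ε > 0 be given. We want δ > 0 such that 0 < |t − 8| < δ implies |√t − √8| < ε.
Rationalise: √t − √8 = (t − 8)/(√t + √8), so |√t − √8| = |t − 8|/(√t + √8).
Restrict δ ≤ 8 so that |t − 8| < 8 forces t > 0, and then √t + √8 > √8.
Hence |√t − √8| < |t − 8|/√8, which is < ε once |t − 8| < √8·ε.
Take δ = min(8, √8·ε). If 0 < |t − 8| < δ then t > 0 and |√t − √8| < |t − 8|/√8 < ε.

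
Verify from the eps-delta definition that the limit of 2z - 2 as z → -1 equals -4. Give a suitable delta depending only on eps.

delta = eps/2

Suppose eps > 0. We need delta > 0 so that 0 < |z + 1| < delta implies |(2z - 2) + 4| < eps.
Since (2z - 2) + 4 = 2(z + 1), we have |(2z - 2) + 4| = 2|z + 1|.
So 2|z + 1| < eps exactly when |z + 1| < eps/2.
Choosing delta = eps/2 gives |(2z - 2) + 4| = 2|z + 1| < eps whenever |z + 1| < delta.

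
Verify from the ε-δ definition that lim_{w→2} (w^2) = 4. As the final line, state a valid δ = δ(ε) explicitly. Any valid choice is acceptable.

δ = min(2, ε/6)

Fix ε > 0. We seek δ > 0 with 0 < |w − 2| < δ ⇒ |w^2 − 4| < ε.
Factor: w^2 − 4 = (w − 2)(w + 2), so |w^2 − 4| = |w − 2|·|w + 2|.
Restrict δ ≤ 2. Then |w − 2| < 2 gives |w| < 4, so by the triangle inequality |w + 2| ≤ 4 + 2 = 6.
Hence |w^2 − 4| ≤ 6|w − 2|, which is < ε once |w − 2| < ε/6.
Take δ = min(2, ε/6). If 0 < |w − 2| < δ then both bounds hold and |w^2 − 4| ≤ 6|w − 2| < 6·(ε/6) = ε.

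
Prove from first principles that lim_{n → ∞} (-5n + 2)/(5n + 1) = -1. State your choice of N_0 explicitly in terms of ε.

Let ε > 0 be given. For n ≥ 1, |(-5n + 2)/(5n + 1) + 1| = |15|/(5(5n + 1)) = 15/(5(5n + 1)).
Since 5n + 1 ≥ 5n for n ≥ 1, this is ≤ 15/(5·5n) = (3/5)/n.
So |(-5n + 2)/(5n + 1) + 1| < ε whenever n > (3/5)/ε.
Take N_0 = (3/5)/ε. If n > N_0 then |(-5n + 2)/(5n + 1) + 1| ≤ (3/5)/n < ε.

N_0 = (3/5)/ε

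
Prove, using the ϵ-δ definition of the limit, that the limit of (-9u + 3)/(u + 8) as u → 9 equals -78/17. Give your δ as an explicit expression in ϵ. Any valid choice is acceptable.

δ = min(17/2, (289/150)ϵ)

Let ϵ > 0 be given. We want δ > 0 with 0 < |u − 9| < δ ⇒ |(-9u + 3)/(u + 8) + 78/17| < ϵ.
Combining over a common denominator, (-9u + 3)/(u + 8) + 78/17 = [(-9u + 3)·17 − (-78)·(u + 8)] / [17·(u + 8)] = -75(u − 9) / (17(u + 8)).
So |(-9u + 3)/(u + 8) + 78/17| = 75|u − 9| / (17·|u + 8|).
Restrict δ ≤ 17/2. Then |u − 9| < 17/2 gives |u + 8| = |(u − 9) + 17| ≥ 17 − 17/2 = 17/2.
Hence |(-9u + 3)/(u + 8) + 78/17| < 75|u − 9|/(17·(17/2)) = (150/289)|u − 9|, which is < ϵ once |u − 9| < (289/150)ϵ.
Take δ = min(17/2, (289/150)ϵ). Then 0 < |u − 9| < δ forces both bounds, so |(-9u + 3)/(u + 8) + 78/17| < ϵ.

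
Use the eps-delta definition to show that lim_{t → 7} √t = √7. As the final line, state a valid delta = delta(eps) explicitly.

Suppose eps > 0. We want delta > 0 such that 0 < |t − 7| < delta implies |√t − √7| < eps.
Multiplying by the conjugate, |√t − √7| = |t − 7|/(√t + √7).
Restrict delta ≤ 7 so that |t − 7| < 7 forces t > 0, and then √t + √7 > √7.
Hence |√t − √7| < |t − 7|/√7, which is < eps once |t − 7| < √7·eps.
Take delta = min(7, √7·eps). If 0 < |t − 7| < delta then t > 0 and |√t − √7| < |t − 7|/√7 < eps.

delta = min(7, √7·eps)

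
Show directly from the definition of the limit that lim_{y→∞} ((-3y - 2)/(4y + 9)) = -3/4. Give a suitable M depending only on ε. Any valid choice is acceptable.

Fix ε > 0. We seek M > 0 such that y > M implies |(-3y - 2)/(4y + 9) + 3/4| < ε.
(-3y - 2)/(4y + 9) + 3/4 = (4(-3y - 2) − (-3)(4y + 9)) / (4(4y + 9)) = 19/(4(4y + 9)).
For y > 0 we have 4y + 9 > 4y, so |(-3y - 2)/(4y + 9) + 3/4| = 19/(4(4y + 9)) < 19/(4·4y) = (19/16)/y.
Thus |(-3y - 2)/(4y + 9) + 3/4| < ε whenever y > (19/16)/ε.
Take M = (19/16)/ε. If y > M then |(-3y - 2)/(4y + 9) + 3/4| < (19/16)/y < ε.

M = (19/16)/ε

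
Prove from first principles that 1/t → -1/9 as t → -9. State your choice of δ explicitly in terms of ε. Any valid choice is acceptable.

δ = min(9/2, (81/2)ε)

Let ε > 0 be given. We seek δ > 0 such that 0 < |t + 9| < δ implies |1/t + 1/9| < ε.
|1/t + 1/9| = |-9 − t|/(9·|t|) = |t + 9|/(9|t|).
Restrict δ ≤ 9/2. Then |t + 9| < 9/2 gives |t| > 9/2, so 9|t| > 81/2.
Then |1/t + 1/9| < |t + 9|/(81/2), which is < ε when |t + 9| < (81/2)ε.
Take δ = min(9/2, (81/2)ε). Then 0 < |t + 9| < δ gives both |t + 9| < 9/2 and |t + 9| < (81/2)ε, so |1/t + 1/9| < ε.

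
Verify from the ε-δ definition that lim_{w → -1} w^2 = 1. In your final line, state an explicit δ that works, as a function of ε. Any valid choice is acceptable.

δ = min(2, ε/4)

Let ε > 0. We seek δ > 0 with 0 < |w + 1| < δ ⇒ |w^2 − 1| < ε.
Factor: w^2 − 1 = (w + 1)(w - 1), so |w^2 − 1| = |w + 1|·|w - 1|.
Restrict δ ≤ 2. Then |w + 1| < 2 gives |w| < 3, so by the triangle inequality |w - 1| ≤ 3 + 1 = 4.
Hence |w^2 − 1| ≤ 4|w + 1|, which is < ε once |w + 1| < ε/4.
Take δ = min(2, ε/4). If 0 < |w + 1| < δ then both bounds hold and |w^2 − 1| ≤ 4|w + 1| < 4·(ε/4) = ε.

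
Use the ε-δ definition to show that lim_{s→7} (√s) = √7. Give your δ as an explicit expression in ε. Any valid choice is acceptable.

Let ε > 0 be given. We want δ > 0 such that 0 < |s − 7| < δ implies |√s − √7| < ε.
Multiplying by the conjugate, |√s − √7| = |s − 7|/(√s + √7).
Restrict δ ≤ 7 so that |s − 7| < 7 forces s > 0, and then √s + √7 > √7.
Hence |√s − √7| < |s − 7|/√7, which is < ε once |s − 7| < √7·ε.
Take δ = min(7, √7·ε). If 0 < |s − 7| < δ then s > 0 and |√s − √7| < |s − 7|/√7 < ε.

δ = min(7, √7·ε)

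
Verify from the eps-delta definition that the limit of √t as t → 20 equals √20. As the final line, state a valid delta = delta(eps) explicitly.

Let eps > 0 be given. We want delta > 0 such that 0 < |t − 20| < delta implies |√t − √20| < eps.
Rationalise: √t − √20 = (t − 20)/(√t + √20), so |√t − √20| = |t − 20|/(√t + √20).
Restrict delta ≤ 20 so that |t − 20| < 20 forces t > 0, and then √t + √20 > √20.
Hence |√t − √20| < |t − 20|/√20, which is < eps once |t − 20| < √20·eps.
Take delta = min(20, √20·eps). If 0 < |t − 20| < delta then t > 0 and |√t − √20| < |t − 20|/√20 < eps.

delta = min(20, √20·eps)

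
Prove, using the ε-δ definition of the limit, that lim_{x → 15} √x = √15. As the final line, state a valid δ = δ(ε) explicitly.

Let ε > 0 be given. We want δ > 0 such that 0 < |x − 15| < δ implies |√x − √15| < ε.
Multiplying by the conjugate, |√x − √15| = |x − 15|/(√x + √15).
Restrict δ ≤ 15 so that |x − 15| < 15 forces x > 0, and then √x + √15 > √15.
Hence |√x − √15| < |x − 15|/√15, which is < ε once |x − 15| < √15·ε.
Take δ = min(15, √15·ε). If 0 < |x − 15| < δ then x > 0 and |√x − √15| < |x − 15|/√15 < ε.

δ = min(15, √15·ε)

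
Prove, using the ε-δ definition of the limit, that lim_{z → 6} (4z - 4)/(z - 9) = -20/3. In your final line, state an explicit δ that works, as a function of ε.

Let ε > 0. We want δ > 0 with 0 < |z − 6| < δ ⇒ |(4z - 4)/(z - 9) + 20/3| < ε.
Combining over a common denominator, (4z - 4)/(z - 9) + 20/3 = [(4z - 4)·(-3) − 20·(z - 9)] / [(-3)·(z - 9)] = -32(z − 6) / ((-3)(z - 9)).
So |(4z - 4)/(z - 9) + 20/3| = 32|z − 6| / (3·|z − 9|).
Restrict δ ≤ 3/2. Then |z − 6| < 3/2 gives |z − 9| = |(z − 6) + (-3)| ≥ 3 − 3/2 = 3/2.
Hence |(4z - 4)/(z - 9) + 20/3| < 32|z − 6|/(3·(3/2)) = (64/9)|z − 6|, which is < ε once |z − 6| < (9/64)ε.
Take δ = min(3/2, (9/64)ε). Then 0 < |z − 6| < δ forces both bounds, so |(4z - 4)/(z - 9) + 20/3| < ε.

δ = min(3/2, (9/64)ε)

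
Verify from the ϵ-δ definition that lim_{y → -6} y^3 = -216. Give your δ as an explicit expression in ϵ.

Suppose ϵ > 0. We seek δ > 0 with 0 < |y + 6| < δ ⇒ |y^3 + 216| < ϵ.
Factor: y^3 + 216 = (y + 6)(y^2 - 6y + 36), so |y^3 + 216| = |y + 6|·|y^2 - 6y + 36|.
Impose δ ≤ 2 so that |y| < 8; then |y^2 - 6y + 36| ≤ 148.
Hence |y^3 + 216| ≤ 148|y + 6|, which is < ϵ once |y + 6| < ϵ/148.
Take δ = min(2, ϵ/148). If 0 < |y + 6| < δ then both bounds hold and |y^3 + 216| ≤ 148|y + 6| < 148·(ϵ/148) = ϵ.

δ = min(2, ϵ/148)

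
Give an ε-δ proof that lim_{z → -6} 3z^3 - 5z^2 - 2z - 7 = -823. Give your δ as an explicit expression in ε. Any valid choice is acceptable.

Fix ε > 0. We want δ > 0 such that 0 < |z + 6| < δ implies |(3z^3 - 5z^2 - 2z - 7) + 823| < ε.
(3z^3 - 5z^2 - 2z - 7) + 823 = 3z^3 - 5z^2 - 2z + 816 = (z + 6)(3z^2 - 23z + 136).
So |(3z^3 - 5z^2 - 2z - 7) + 823| = |z + 6|·|3z^2 - 23z + 136|.
Require δ ≤ 1. Then |z + 6| < 1 gives |z| < 7, and by the triangle inequality |3z^2 - 23z + 136| ≤ 3·7^2 + 23·7 + 136 = 444.
Hence |(3z^3 - 5z^2 - 2z - 7) + 823| ≤ 444|z + 6| < ε provided |z + 6| < ε/444.
Take δ = min(1, ε/444). Then 0 < |z + 6| < δ gives both |z + 6| < 1 and |z + 6| < ε/444, so |(3z^3 - 5z^2 - 2z - 7) + 823| < ε.

δ = min(1, ε/444)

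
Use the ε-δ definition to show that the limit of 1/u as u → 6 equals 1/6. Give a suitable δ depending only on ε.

Suppose ε > 0. We seek δ > 0 such that 0 < |u − 6| < δ implies |1/u − (1/6)| < ε.
|1/u − (1/6)| = |6 − u|/(6·|u|) = |u − 6|/(6|u|).
Require δ ≤ 3 so that |u| > 6 − 3 = 3, hence 6|u| > 18.
Then |1/u − (1/6)| < |u − 6|/18, which is < ε when |u − 6| < 18ε.
Take δ = min(3, 18ε). Then 0 < |u − 6| < δ gives both |u − 6| < 3 and |u − 6| < 18ε, so |1/u − (1/6)| < ε.

δ = min(3, 18ε)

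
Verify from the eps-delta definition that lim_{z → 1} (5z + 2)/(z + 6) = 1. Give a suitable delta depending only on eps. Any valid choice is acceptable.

Fix eps > 0. We want delta > 0 with 0 < |z − 1| < delta ⇒ |(5z + 2)/(z + 6) − 1| < eps.
Combining over a common denominator, (5z + 2)/(z + 6) − 1 = [(5z + 2)·7 − 7·(z + 6)] / [7·(z + 6)] = 28(z − 1) / (7(z + 6)).
So |(5z + 2)/(z + 6) − 1| = 28|z − 1| / (7·|z + 6|).
Restrict delta ≤ 7/2. Then |z − 1| < 7/2 gives |z + 6| = |(z − 1) + 7| ≥ 7 − 7/2 = 7/2.
Hence |(5z + 2)/(z + 6) − 1| < 28|z − 1|/(7·(7/2)) = (8/7)|z − 1|, which is < eps once |z − 1| < (7/8)eps.
Take delta = min(7/2, (7/8)eps). Then 0 < |z − 1| < delta forces both bounds, so |(5z + 2)/(z + 6) − 1| < eps.

delta = min(7/2, (7/8)eps)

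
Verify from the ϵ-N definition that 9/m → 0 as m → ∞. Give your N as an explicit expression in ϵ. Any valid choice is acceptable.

N = 9/ϵ

Suppose ϵ > 0. For m ≥ 1, |9/m − 0| = 9/(m) ≤ 9/m.
We need 9/m < ϵ, i.e. m > 9/ϵ.
Take N = 9/ϵ. If m > N then |9/m| ≤ 9/m < ϵ.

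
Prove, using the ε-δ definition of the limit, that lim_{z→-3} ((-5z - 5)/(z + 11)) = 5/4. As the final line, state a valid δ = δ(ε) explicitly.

δ = min(4, (16/25)ε)

Fix ε > 0. We want δ > 0 with 0 < |z + 3| < δ ⇒ |(-5z - 5)/(z + 11) − (5/4)| < ε.
Combining over a common denominator, (-5z - 5)/(z + 11) − (5/4) = [(-5z - 5)·8 − 10·(z + 11)] / [8·(z + 11)] = -50(z + 3) / (8(z + 11)).
So |(-5z - 5)/(z + 11) − (5/4)| = 50|z + 3| / (8·|z + 11|).
Restrict δ ≤ 4. Then |z + 3| < 4 gives |z + 11| = |(z + 3) + 8| ≥ 8 − 4 = 4.
Hence |(-5z - 5)/(z + 11) − (5/4)| < 50|z + 3|/(8·4) = (25/16)|z + 3|, which is < ε once |z + 3| < (16/25)ε.
Take δ = min(4, (16/25)ε). Then 0 < |z + 3| < δ forces both bounds, so |(-5z - 5)/(z + 11) − (5/4)| < ε.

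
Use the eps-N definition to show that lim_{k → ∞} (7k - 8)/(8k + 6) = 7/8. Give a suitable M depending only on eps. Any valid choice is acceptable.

M = (53/32)/eps

Let eps > 0. For k ≥ 1, |(7k - 8)/(8k + 6) − (7/8)| = |-106|/(8(8k + 6)) = 106/(8(8k + 6)).
Since 8k + 6 ≥ 8k for k ≥ 1, this is ≤ 106/(8·8k) = (53/32)/k.
So |(7k - 8)/(8k + 6) − (7/8)| < eps whenever k > (53/32)/eps.
Take M = (53/32)/eps. If k > M then |(7k - 8)/(8k + 6) − (7/8)| ≤ (53/32)/k < eps.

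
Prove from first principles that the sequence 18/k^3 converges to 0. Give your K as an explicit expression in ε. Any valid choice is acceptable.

Let ε > 0 be given. For k ≥ 1, |18/k^3 − 0| = 18/k^3.
18/k^3 < ε ⇔ k^3 > 18/ε ⇔ k > (18/ε)^{1/3}.
Take K = (18/ε)^{1/3}. Then k > K implies 18/k^3 < ε.

K = (18/ε)^{1/3}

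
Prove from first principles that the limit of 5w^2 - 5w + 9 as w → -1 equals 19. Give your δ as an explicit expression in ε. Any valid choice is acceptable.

δ = min(2, ε/25)

Suppose ε > 0. We want δ > 0 such that 0 < |w + 1| < δ implies |(5w^2 - 5w + 9) − 19| < ε.
(5w^2 - 5w + 9) − 19 = 5w^2 - 5w - 10 = (w + 1)(5w - 10).
So |(5w^2 - 5w + 9) − 19| = |w + 1|·|5w - 10|.
Assume first that |w + 1| < 2, so |w| < 3. Then |5w - 10| ≤ 5·3 + 10 = 25.
Hence |(5w^2 - 5w + 9) − 19| ≤ 25|w + 1| < ε provided |w + 1| < ε/25.
Choosing δ = min(2, ε/25) ensures both conditions, hence |(5w^2 - 5w + 9) − 19| < ε.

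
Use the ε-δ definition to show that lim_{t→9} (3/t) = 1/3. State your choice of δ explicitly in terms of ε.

δ = min(9/2, (27/2)ε)

Fix ε > 0. We seek δ > 0 such that 0 < |t − 9| < δ implies |3/t − (1/3)| < ε.
|3/t − (1/3)| = 3·|9 − t|/(9·|t|) = 3|t − 9|/(9|t|).
Require δ ≤ 9/2 so that |t| > 9 − 9/2 = 9/2, hence 9|t| > 81/2.
Then |3/t − (1/3)| < 3|t − 9|/(81/2), which is < ε when |t − 9| < (27/2)ε.
Take δ = min(9/2, (27/2)ε). Then 0 < |t − 9| < δ gives both |t − 9| < 9/2 and |t − 9| < (27/2)ε, so |3/t − (1/3)| < ε.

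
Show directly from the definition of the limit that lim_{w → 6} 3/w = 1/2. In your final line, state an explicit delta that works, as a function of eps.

delta = min(3, 6eps)

Suppose eps > 0. We seek delta > 0 such that 0 < |w − 6| < delta implies |3/w − (1/2)| < eps.
|3/w − (1/2)| = 3·|6 − w|/(6·|w|) = 3|w − 6|/(6|w|).
Restrict delta ≤ 3. Then |w − 6| < 3 gives |w| > 3, so 6|w| > 18.
Then |3/w − (1/2)| < 3|w − 6|/18, which is < eps when |w − 6| < 6eps.
Take delta = min(3, 6eps). Then 0 < |w − 6| < delta gives both |w − 6| < 3 and |w − 6| < 6eps, so |3/w − (1/2)| < eps.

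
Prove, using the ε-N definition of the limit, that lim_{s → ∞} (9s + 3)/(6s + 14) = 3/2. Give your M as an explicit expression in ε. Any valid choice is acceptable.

Suppose ε > 0. We seek M > 0 such that s > M implies |(9s + 3)/(6s + 14) − (3/2)| < ε.
(9s + 3)/(6s + 14) − (3/2) = (6(9s + 3) − 9(6s + 14)) / (6(6s + 14)) = -108/(6(6s + 14)).
For s > 0 we have 6s + 14 > 6s, so |(9s + 3)/(6s + 14) − (3/2)| = 108/(6(6s + 14)) < 108/(6·6s) = 3/s.
Thus |(9s + 3)/(6s + 14) − (3/2)| < ε whenever s > 3/ε.
Take M = 3/ε. If s > M then |(9s + 3)/(6s + 14) − (3/2)| < 3/s < ε.

M = 3/ε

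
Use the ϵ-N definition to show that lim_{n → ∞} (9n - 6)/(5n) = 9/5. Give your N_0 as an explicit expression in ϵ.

N_0 = (6/5)/ϵ

Let ϵ > 0 be given. For n ≥ 1, |(9n - 6)/(5n) − (9/5)| = |-30|/(5(5n)) = 30/(5(5n)).
Since 5n ≥ 5n for n ≥ 1, this is ≤ 30/(5·5n) = (6/5)/n.
So |(9n - 6)/(5n) − (9/5)| < ϵ whenever n > (6/5)/ϵ.
Take N_0 = (6/5)/ϵ. If n > N_0 then |(9n - 6)/(5n) − (9/5)| ≤ (6/5)/n < ϵ.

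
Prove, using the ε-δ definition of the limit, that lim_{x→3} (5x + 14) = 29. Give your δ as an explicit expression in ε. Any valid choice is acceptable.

Suppose ε > 0. We need δ > 0 so that 0 < |x − 3| < δ implies |(5x + 14) − 29| < ε.
Since (5x + 14) − 29 = 5(x − 3), we have |(5x + 14) − 29| = 5|x − 3|.
Thus it suffices that |x − 3| < ε/5.
Choosing δ = ε/5 gives |(5x + 14) − 29| = 5|x − 3| < ε whenever |x − 3| < δ.

δ = ε/5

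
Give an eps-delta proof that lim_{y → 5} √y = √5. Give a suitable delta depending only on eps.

Let eps > 0. We want delta > 0 such that 0 < |y − 5| < delta implies |√y − √5| < eps.
Rationalise: √y − √5 = (y − 5)/(√y + √5), so |√y − √5| = |y − 5|/(√y + √5).
Restrict delta ≤ 5 so that |y − 5| < 5 forces y > 0, and then √y + √5 > √5.
Hence |√y − √5| < |y − 5|/√5, which is < eps once |y − 5| < √5·eps.
Take delta = min(5, √5·eps). If 0 < |y − 5| < delta then y > 0 and |√y − √5| < |y − 5|/√5 < eps.

delta = min(5, √5·eps)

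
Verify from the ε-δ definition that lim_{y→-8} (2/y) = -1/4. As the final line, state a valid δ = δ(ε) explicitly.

δ = min(4, 16ε)

Suppose ε > 0. We seek δ > 0 such that 0 < |y + 8| < δ implies |2/y + 1/4| < ε.
|2/y + 1/4| = 2·|-8 − y|/(8·|y|) = 2|y + 8|/(8|y|).
Restrict δ ≤ 4. Then |y + 8| < 4 gives |y| > 4, so 8|y| > 32.
Then |2/y + 1/4| < 2|y + 8|/32, which is < ε when |y + 8| < 16ε.
Take δ = min(4, 16ε). Then 0 < |y + 8| < δ gives both |y + 8| < 4 and |y + 8| < 16ε, so |2/y + 1/4| < ε.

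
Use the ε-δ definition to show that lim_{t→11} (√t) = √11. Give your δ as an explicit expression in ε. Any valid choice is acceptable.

δ = min(11, √11·ε)

Suppose ε > 0. We want δ > 0 such that 0 < |t − 11| < δ implies |√t − √11| < ε.
Multiplying by the conjugate, |√t − √11| = |t − 11|/(√t + √11).
Restrict δ ≤ 11 so that |t − 11| < 11 forces t > 0, and then √t + √11 > √11.
Hence |√t − √11| < |t − 11|/√11, which is < ε once |t − 11| < √11·ε.
Take δ = min(11, √11·ε). If 0 < |t − 11| < δ then t > 0 and |√t − √11| < |t − 11|/√11 < ε.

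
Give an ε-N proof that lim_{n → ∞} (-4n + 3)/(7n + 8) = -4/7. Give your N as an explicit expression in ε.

N = (53/49)/ε

Let ε > 0 be given. For n ≥ 1, |(-4n + 3)/(7n + 8) + 4/7| = |53|/(7(7n + 8)) = 53/(7(7n + 8)).
Since 7n + 8 ≥ 7n for n ≥ 1, this is ≤ 53/(7·7n) = (53/49)/n.
So |(-4n + 3)/(7n + 8) + 4/7| < ε whenever n > (53/49)/ε.
Take N = (53/49)/ε. If n > N then |(-4n + 3)/(7n + 8) + 4/7| ≤ (53/49)/n < ε.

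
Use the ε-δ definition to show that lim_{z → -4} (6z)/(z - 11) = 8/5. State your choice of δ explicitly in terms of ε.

Suppose ε > 0. We want δ > 0 with 0 < |z + 4| < δ ⇒ |(6z)/(z - 11) − (8/5)| < ε.
Combining over a common denominator, (6z)/(z - 11) − (8/5) = [(6z)·(-15) − (-24)·(z - 11)] / [(-15)·(z - 11)] = -66(z + 4) / ((-15)(z - 11)).
So |(6z)/(z - 11) − (8/5)| = 66|z + 4| / (15·|z − 11|).
Restrict δ ≤ 15/2. Then |z + 4| < 15/2 gives |z − 11| = |(z + 4) + (-15)| ≥ 15 − 15/2 = 15/2.
Hence |(6z)/(z - 11) − (8/5)| < 66|z + 4|/(15·(15/2)) = (44/75)|z + 4|, which is < ε once |z + 4| < (75/44)ε.
Take δ = min(15/2, (75/44)ε). Then 0 < |z + 4| < δ forces both bounds, so |(6z)/(z - 11) − (8/5)| < ε.

δ = min(15/2, (75/44)ε)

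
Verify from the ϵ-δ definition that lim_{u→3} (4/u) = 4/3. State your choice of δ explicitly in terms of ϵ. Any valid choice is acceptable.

Let ϵ > 0 be given. We seek δ > 0 such that 0 < |u − 3| < δ implies |4/u − (4/3)| < ϵ.
|4/u − (4/3)| = 4·|3 − u|/(3·|u|) = 4|u − 3|/(3|u|).
Restrict δ ≤ 3/2. Then |u − 3| < 3/2 gives |u| > 3/2, so 3|u| > 9/2.
Then |4/u − (4/3)| < 4|u − 3|/(9/2), which is < ϵ when |u − 3| < (9/8)ϵ.
Take δ = min(3/2, (9/8)ϵ). Then 0 < |u − 3| < δ gives both |u − 3| < 3/2 and |u − 3| < (9/8)ϵ, so |4/u − (4/3)| < ϵ.

δ = min(3/2, (9/8)ϵ)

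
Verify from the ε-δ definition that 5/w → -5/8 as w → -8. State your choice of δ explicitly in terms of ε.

Suppose ε > 0. We seek δ > 0 such that 0 < |w + 8| < δ implies |5/w + 5/8| < ε.
|5/w + 5/8| = 5·|-8 − w|/(8·|w|) = 5|w + 8|/(8|w|).
Restrict δ ≤ 4. Then |w + 8| < 4 gives |w| > 4, so 8|w| > 32.
Then |5/w + 5/8| < 5|w + 8|/32, which is < ε when |w + 8| < (32/5)ε.
Take δ = min(4, (32/5)ε). Then 0 < |w + 8| < δ gives both |w + 8| < 4 and |w + 8| < (32/5)ε, so |5/w + 5/8| < ε.

δ = min(4, (32/5)ε)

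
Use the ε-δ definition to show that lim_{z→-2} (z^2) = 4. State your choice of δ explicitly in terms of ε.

Fix ε > 0. We seek δ > 0 with 0 < |z + 2| < δ ⇒ |z^2 − 4| < ε.
Factor: z^2 − 4 = (z + 2)(z - 2), so |z^2 − 4| = |z + 2|·|z - 2|.
Restrict δ ≤ 1. Then |z + 2| < 1 gives |z| < 3, so by the triangle inequality |z - 2| ≤ 3 + 2 = 5.
Hence |z^2 − 4| ≤ 5|z + 2|, which is < ε once |z + 2| < ε/5.
Take δ = min(1, ε/5). If 0 < |z + 2| < δ then both bounds hold and |z^2 − 4| ≤ 5|z + 2| < 5·(ε/5) = ε.

δ = min(1, ε/5)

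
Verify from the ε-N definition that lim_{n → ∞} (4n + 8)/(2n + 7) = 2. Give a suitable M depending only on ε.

Fix ε > 0. For n ≥ 1, |(4n + 8)/(2n + 7) − 2| = |-12|/(2(2n + 7)) = 12/(2(2n + 7)).
Since 2n + 7 ≥ 2n for n ≥ 1, this is ≤ 12/(2·2n) = 3/n.
So |(4n + 8)/(2n + 7) − 2| < ε whenever n > 3/ε.
Take M = 3/ε. If n > M then |(4n + 8)/(2n + 7) − 2| ≤ 3/n < ε.

M = 3/ε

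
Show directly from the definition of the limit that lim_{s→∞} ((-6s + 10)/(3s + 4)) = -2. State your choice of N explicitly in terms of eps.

N = 6/eps

Fix eps > 0. We seek N > 0 such that s > N implies |(-6s + 10)/(3s + 4) + 2| < eps.
(-6s + 10)/(3s + 4) + 2 = (3(-6s + 10) − (-6)(3s + 4)) / (3(3s + 4)) = 54/(3(3s + 4)).
For s > 0 we have 3s + 4 > 3s, so |(-6s + 10)/(3s + 4) + 2| = 54/(3(3s + 4)) < 54/(3·3s) = 6/s.
Thus |(-6s + 10)/(3s + 4) + 2| < eps whenever s > 6/eps.
Take N = 6/eps. If s > N then |(-6s + 10)/(3s + 4) + 2| < 6/s < eps.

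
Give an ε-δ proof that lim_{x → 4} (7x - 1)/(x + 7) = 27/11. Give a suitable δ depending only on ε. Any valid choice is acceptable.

δ = min(11/2, (121/100)ε)

Let ε > 0 be given. We want δ > 0 with 0 < |x − 4| < δ ⇒ |(7x - 1)/(x + 7) − (27/11)| < ε.
Combining over a common denominator, (7x - 1)/(x + 7) − (27/11) = [(7x - 1)·11 − 27·(x + 7)] / [11·(x + 7)] = 50(x − 4) / (11(x + 7)).
So |(7x - 1)/(x + 7) − (27/11)| = 50|x − 4| / (11·|x + 7|).
Restrict δ ≤ 11/2. Then |x − 4| < 11/2 gives |x + 7| = |(x − 4) + 11| ≥ 11 − 11/2 = 11/2.
Hence |(7x - 1)/(x + 7) − (27/11)| < 50|x − 4|/(11·(11/2)) = (100/121)|x − 4|, which is < ε once |x − 4| < (121/100)ε.
Take δ = min(11/2, (121/100)ε). Then 0 < |x − 4| < δ forces both bounds, so |(7x - 1)/(x + 7) − (27/11)| < ε.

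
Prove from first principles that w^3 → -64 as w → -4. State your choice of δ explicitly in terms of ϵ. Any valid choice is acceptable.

Let ϵ > 0 be given. We seek δ > 0 with 0 < |w + 4| < δ ⇒ |w^3 + 64| < ϵ.
Factor: w^3 + 64 = (w + 4)(w^2 - 4w + 16), so |w^3 + 64| = |w + 4|·|w^2 - 4w + 16|.
Restrict δ ≤ 2. Then |w + 4| < 2 gives |w| < 6, so by the triangle inequality |w^2 - 4w + 16| ≤ 6^2 + 4·6 + 16 = 76.
Hence |w^3 + 64| ≤ 76|w + 4|, which is < ϵ once |w + 4| < ϵ/76.
Take δ = min(2, ϵ/76). If 0 < |w + 4| < δ then both bounds hold and |w^3 + 64| ≤ 76|w + 4| < 76·(ϵ/76) = ϵ.

δ = min(2, ϵ/76)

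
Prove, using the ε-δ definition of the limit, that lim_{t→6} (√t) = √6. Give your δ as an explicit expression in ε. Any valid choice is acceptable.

δ = min(6, √6·ε)

Fix ε > 0. We want δ > 0 such that 0 < |t − 6| < δ implies |√t − √6| < ε.
Rationalise: √t − √6 = (t − 6)/(√t + √6), so |√t − √6| = |t − 6|/(√t + √6).
Restrict δ ≤ 6 so that |t − 6| < 6 forces t > 0, and then √t + √6 > √6.
Hence |√t − √6| < |t − 6|/√6, which is < ε once |t − 6| < √6·ε.
Take δ = min(6, √6·ε). If 0 < |t − 6| < δ then t > 0 and |√t − √6| < |t − 6|/√6 < ε.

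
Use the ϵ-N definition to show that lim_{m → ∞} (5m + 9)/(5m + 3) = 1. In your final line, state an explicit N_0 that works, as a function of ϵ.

Fix ϵ > 0. For m ≥ 1, |(5m + 9)/(5m + 3) − 1| = |30|/(5(5m + 3)) = 30/(5(5m + 3)).
Since 5m + 3 ≥ 5m for m ≥ 1, this is ≤ 30/(5·5m) = (6/5)/m.
So |(5m + 9)/(5m + 3) − 1| < ϵ whenever m > (6/5)/ϵ.
Take N_0 = (6/5)/ϵ. If m > N_0 then |(5m + 9)/(5m + 3) − 1| ≤ (6/5)/m < ϵ.

N_0 = (6/5)/ϵ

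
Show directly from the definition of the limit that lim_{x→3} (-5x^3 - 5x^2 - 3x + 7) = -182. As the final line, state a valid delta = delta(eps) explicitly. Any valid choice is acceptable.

Suppose eps > 0. We want delta > 0 such that 0 < |x − 3| < delta implies |(-5x^3 - 5x^2 - 3x + 7) + 182| < eps.
(-5x^3 - 5x^2 - 3x + 7) + 182 = -5x^3 - 5x^2 - 3x + 189 = (x − 3)(-5x^2 - 20x - 63).
So |(-5x^3 - 5x^2 - 3x + 7) + 182| = |x − 3|·|-5x^2 - 20x - 63|.
Require delta ≤ 1. Then |x − 3| < 1 gives |x| < 4, and by the triangle inequality |-5x^2 - 20x - 63| ≤ 5·4^2 + 20·4 + 63 = 223.
Hence |(-5x^3 - 5x^2 - 3x + 7) + 182| ≤ 223|x − 3| < eps provided |x − 3| < eps/223.
Choosing delta = min(1, eps/223) ensures both conditions, hence |(-5x^3 - 5x^2 - 3x + 7) + 182| < eps.

delta = min(1, eps/223)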